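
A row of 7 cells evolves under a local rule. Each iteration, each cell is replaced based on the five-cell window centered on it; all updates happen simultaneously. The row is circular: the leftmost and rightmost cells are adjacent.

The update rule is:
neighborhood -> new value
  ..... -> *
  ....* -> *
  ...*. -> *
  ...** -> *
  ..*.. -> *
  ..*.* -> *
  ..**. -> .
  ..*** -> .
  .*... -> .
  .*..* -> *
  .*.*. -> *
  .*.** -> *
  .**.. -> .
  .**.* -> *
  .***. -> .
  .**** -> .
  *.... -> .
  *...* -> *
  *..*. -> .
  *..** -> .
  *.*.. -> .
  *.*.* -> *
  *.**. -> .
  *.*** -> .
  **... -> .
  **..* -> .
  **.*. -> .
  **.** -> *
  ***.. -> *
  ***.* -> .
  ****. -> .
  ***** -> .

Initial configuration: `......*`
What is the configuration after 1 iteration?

..*****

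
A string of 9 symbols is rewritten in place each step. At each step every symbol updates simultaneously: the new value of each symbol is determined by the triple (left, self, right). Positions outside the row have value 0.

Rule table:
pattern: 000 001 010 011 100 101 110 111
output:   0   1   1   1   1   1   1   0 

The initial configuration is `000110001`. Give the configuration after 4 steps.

step 1: 001111011
step 2: 011001111
step 3: 111111001
step 4: 100001111

100001111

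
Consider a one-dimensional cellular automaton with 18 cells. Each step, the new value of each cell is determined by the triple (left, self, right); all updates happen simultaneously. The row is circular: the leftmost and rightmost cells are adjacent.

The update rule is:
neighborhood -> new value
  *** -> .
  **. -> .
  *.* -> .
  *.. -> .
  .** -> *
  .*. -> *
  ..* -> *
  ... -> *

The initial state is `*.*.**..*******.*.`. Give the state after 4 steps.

*.*.*.*.**..******

*.*.*..**.......*.
*.*.*.**..*******.
*.*.*.*..**.......
*.*.*.*.**..******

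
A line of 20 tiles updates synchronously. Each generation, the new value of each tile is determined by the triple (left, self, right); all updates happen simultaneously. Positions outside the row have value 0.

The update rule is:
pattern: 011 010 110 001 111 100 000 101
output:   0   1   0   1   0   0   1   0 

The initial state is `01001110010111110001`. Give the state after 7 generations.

11111100000110000000

generation 1: 11010000110000000111
generation 2: 00010111000111111000
generation 3: 11110000011000000011
generation 4: 00000111100011111100
generation 5: 11111000001100000001
generation 6: 00000011110001111111
generation 7: 11111100000110000000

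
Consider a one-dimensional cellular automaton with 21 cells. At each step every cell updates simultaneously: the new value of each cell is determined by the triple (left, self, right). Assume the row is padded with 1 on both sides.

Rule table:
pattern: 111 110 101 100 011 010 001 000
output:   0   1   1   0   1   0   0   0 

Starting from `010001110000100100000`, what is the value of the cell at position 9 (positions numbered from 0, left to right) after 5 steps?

0

step 1: 100001010000000000000
step 2: 100000100000000000000
step 3: 100000000000000000000
step 4: 100000000000000000000  (fixed point — unchanged through step 5)
position 9 holds 0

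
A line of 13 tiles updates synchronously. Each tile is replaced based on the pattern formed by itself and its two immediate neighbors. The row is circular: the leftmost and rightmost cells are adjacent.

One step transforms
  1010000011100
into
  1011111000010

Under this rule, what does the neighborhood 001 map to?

At position 7 the neighborhood is 001; the next row has 0 there.

0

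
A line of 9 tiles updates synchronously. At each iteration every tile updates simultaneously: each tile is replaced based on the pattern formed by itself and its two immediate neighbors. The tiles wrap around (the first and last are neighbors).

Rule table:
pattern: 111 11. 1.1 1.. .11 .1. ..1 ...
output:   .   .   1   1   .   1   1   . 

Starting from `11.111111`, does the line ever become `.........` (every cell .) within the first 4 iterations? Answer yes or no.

no

..1......
.111.....
1...1....
11.111..1
iteration 4 is 11.111..1, still not uniform .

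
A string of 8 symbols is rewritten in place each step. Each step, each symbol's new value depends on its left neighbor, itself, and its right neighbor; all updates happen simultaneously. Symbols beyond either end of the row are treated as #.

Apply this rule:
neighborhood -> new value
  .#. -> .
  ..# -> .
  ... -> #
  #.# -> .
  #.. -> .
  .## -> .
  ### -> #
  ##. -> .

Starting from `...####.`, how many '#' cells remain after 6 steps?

step 1: .#..##..
step 2: ........
step 3: .######.
step 4: ..####..
step 5: ...##...
step 6: .#....#.
count of #: 2

2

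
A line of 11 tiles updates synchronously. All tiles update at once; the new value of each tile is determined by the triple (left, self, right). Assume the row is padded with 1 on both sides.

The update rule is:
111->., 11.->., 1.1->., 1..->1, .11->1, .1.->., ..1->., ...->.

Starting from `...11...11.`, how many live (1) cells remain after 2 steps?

3

step 1: 1..1.1..1..
step 2: .1....1..1.
count of 1: 3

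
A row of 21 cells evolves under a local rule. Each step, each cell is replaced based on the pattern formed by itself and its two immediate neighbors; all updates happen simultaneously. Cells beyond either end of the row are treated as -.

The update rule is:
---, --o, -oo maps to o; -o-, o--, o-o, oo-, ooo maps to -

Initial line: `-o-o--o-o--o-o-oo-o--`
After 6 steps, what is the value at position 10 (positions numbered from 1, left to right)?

o----o----o----o----o
--ooo--ooo--ooo--ooo-
ooo---oo---oo---oo---
o---ooo--ooo--ooo--oo
--ooo---oo---oo---oo-
ooo---ooo--ooo--ooo--
position 10 holds -

-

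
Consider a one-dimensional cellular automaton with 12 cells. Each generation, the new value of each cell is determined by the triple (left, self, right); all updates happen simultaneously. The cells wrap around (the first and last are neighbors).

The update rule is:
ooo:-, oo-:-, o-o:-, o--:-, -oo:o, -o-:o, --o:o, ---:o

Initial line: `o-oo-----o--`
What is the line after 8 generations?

o-o--ooooo-o
--o-oo-----o
-oo-o--ooooo
-o--o-oo----
oo-oo-o--ooo
---o--o-oo--
oooo-oo-o--o
-----o--o-oo

-----o--o-oo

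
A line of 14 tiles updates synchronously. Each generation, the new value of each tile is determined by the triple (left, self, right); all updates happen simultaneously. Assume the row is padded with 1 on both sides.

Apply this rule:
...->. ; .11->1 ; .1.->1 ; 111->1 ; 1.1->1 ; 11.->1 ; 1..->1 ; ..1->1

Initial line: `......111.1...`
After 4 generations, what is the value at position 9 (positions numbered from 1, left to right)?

1....1111111.1
11..1111111111
11111111111111
11111111111111
position 9 holds 1

1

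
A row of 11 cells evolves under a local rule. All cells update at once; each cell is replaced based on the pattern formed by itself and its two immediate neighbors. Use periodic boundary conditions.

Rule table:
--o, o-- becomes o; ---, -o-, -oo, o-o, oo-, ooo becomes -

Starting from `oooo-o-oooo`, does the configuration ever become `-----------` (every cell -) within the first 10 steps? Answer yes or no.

yes

-----------
all cells are - at step 1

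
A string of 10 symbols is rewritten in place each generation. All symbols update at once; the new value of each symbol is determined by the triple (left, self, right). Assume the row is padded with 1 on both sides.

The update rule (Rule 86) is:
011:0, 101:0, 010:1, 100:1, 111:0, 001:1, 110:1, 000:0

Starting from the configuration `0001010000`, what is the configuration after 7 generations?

0100010010

1011011001
1001001110
1111110010
0000011110
1000100010
1101110110
0100010010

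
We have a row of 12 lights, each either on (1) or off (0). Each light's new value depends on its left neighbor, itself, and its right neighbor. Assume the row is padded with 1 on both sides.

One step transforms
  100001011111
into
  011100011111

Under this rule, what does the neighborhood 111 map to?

At position 8 the neighborhood is 111; the next row has 1 there.

1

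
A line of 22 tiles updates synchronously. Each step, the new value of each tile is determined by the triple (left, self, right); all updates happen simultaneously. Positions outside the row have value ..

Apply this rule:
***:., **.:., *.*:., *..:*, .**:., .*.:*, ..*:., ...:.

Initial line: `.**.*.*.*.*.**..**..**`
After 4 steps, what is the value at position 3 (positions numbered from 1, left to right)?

....*.*.*.*...*...*...
....*.*.*.**..**..**..
....*.*.*...*...*...*.
....*.*.**..**..**..**
position 3 holds .

.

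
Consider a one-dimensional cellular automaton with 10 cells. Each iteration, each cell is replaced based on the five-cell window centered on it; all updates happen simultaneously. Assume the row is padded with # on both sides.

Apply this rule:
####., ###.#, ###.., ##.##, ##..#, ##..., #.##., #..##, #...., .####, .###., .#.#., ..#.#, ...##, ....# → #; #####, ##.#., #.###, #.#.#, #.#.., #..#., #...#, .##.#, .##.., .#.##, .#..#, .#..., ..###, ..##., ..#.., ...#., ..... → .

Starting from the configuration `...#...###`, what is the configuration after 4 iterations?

iteration 1: #.....#.#.
iteration 2: ###.#.##..
iteration 3: .##...#.##
iteration 4: ##.#..#..#

##.#..#..#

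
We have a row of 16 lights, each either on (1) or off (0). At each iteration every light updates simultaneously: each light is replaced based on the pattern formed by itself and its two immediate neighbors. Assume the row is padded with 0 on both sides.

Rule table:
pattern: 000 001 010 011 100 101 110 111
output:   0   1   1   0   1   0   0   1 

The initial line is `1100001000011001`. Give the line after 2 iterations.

iteration 1: 0010011100100111
iteration 2: 0111101011111010

0111101011111010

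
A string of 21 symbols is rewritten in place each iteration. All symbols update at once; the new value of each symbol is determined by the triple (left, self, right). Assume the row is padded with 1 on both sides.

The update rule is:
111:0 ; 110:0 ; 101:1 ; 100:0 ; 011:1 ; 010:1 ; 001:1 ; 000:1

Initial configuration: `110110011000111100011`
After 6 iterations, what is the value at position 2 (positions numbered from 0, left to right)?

001100110011100001110
011001100110001111001
110011001100111000011
000110011001100011110
011100110011001110001
110001100110011000111
position 2 holds 0

0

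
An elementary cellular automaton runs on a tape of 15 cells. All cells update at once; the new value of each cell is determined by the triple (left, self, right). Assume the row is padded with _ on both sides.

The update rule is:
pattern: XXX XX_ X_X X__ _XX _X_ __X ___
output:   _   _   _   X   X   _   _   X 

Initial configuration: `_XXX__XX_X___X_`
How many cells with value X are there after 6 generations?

_X__X_X___XX__X
__X____XX_X_X__
X__XXX_X_____XX
_X_X____XXXX_X_
____XXX_X_____X
XXX_X____XXXX__
count of X: 8

8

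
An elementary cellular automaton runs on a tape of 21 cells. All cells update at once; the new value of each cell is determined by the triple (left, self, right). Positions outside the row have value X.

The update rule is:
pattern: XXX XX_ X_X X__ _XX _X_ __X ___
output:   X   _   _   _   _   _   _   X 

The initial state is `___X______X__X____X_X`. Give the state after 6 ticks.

_____XXX____XXXX__XX_

_X___XXXX______XX____
___X__XX__XXXX____XX_
_X_________XX__XX____
___XXXXXXX________XX_
_X__XXXXX__XXXXXX____
_____XXX____XXXX__XX_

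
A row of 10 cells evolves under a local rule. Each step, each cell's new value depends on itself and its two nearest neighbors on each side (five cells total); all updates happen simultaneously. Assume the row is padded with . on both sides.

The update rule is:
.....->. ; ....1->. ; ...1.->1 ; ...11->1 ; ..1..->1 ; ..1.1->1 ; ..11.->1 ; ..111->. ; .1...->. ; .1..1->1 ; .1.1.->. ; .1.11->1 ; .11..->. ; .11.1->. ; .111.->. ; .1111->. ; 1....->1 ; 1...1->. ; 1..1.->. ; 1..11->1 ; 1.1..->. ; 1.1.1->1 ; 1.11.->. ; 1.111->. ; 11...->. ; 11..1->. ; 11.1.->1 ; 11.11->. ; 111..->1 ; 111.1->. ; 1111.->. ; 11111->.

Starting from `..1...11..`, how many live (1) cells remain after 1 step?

.11..11..1
count of 1: 5

5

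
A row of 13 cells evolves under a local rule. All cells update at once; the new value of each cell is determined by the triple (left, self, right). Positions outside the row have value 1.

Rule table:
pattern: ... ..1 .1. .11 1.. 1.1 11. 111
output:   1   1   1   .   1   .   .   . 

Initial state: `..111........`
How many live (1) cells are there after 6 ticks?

11...11111111
..111........  (repeats tick 0; period 2)
tick 6: ..111........
count of 1: 3

3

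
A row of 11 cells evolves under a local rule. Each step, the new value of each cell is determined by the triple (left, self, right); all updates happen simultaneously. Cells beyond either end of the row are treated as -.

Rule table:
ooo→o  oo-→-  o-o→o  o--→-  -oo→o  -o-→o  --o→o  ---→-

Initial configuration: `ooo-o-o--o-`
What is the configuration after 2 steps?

step 1: oo-oooo-oo-
step 2: o-oooo-oo--

o-oooo-oo--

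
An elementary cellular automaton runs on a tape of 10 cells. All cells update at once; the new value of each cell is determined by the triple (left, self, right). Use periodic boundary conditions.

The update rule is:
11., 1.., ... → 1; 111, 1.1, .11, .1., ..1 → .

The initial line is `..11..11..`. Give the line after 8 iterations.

....11..11

iteration 1: 1..11..111
iteration 2: 11..11....
iteration 3: .11..1111.
iteration 4: ..11....11
iteration 5: 1..1111..1
iteration 6: 11....11..
iteration 7: .1111..11.
iteration 8: ....11..11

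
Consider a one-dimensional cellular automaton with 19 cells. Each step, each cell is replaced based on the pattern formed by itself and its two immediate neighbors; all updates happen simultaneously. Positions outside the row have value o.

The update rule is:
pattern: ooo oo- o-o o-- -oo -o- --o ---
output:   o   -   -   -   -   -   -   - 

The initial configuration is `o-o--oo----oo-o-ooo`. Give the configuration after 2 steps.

------------------o

-----------------oo
------------------o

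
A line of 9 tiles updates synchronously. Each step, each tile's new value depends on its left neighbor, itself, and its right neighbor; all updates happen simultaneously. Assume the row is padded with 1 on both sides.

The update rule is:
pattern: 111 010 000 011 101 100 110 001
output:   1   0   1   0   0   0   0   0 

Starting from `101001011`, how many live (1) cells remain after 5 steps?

1

000000001
011111100
001111000
000110010
010000000
count of 1: 1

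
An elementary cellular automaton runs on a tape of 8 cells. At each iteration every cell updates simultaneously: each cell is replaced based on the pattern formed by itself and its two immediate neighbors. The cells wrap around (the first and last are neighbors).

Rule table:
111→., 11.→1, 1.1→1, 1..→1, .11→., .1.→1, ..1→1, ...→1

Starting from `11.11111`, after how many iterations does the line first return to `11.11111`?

.11.....
1.111111
11......
.1111111
1......1
1111111.
......11
111111.1
.....11.
11111.11
....11..
1111.111
...11...
111.1111
..11....
11.11111

16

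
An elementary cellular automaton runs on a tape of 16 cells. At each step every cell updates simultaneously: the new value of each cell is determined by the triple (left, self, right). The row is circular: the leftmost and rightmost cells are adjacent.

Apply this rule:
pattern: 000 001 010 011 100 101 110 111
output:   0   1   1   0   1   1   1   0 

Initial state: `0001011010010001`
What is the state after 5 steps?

1011101111111011
1100110000001100
0111011000010111
1001101100111001
1110110111001110

1110110111001110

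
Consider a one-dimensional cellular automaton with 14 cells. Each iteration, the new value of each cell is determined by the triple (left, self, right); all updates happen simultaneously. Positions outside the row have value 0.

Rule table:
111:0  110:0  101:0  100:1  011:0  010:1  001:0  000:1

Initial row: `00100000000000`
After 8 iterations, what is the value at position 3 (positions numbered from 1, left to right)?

10111111111111
10000000000000
11111111111111
00000000000000
11111111111111  (repeats iteration 3; period 2)
iteration 8: 00000000000000
position 3 holds 0

0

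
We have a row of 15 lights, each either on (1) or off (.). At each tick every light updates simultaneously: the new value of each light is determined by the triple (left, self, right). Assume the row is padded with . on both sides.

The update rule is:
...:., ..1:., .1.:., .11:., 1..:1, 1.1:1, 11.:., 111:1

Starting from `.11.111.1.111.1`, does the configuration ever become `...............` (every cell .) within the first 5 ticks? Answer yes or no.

no

tick 1: ...1.1.1.1.1.1.
tick 2: ....1.1.1.1.1.1
tick 3: .....1.1.1.1.1.
tick 4: ......1.1.1.1.1
tick 5: .......1.1.1.1.
tick 5 is .......1.1.1.1., still not uniform .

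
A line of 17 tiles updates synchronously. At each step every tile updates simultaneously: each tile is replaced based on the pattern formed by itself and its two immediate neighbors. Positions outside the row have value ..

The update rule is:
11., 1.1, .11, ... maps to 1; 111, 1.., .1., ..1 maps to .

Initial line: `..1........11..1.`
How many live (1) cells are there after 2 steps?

step 1: 1...111111.11....
step 2: ..1.1....1111.111
count of 1: 9

9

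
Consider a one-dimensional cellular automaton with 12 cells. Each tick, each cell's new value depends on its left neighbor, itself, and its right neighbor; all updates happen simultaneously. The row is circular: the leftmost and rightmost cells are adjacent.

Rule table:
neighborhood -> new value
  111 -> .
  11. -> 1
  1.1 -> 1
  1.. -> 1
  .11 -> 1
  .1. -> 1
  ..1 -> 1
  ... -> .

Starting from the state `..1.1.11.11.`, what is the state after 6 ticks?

..1111.1111.

tick 1: .11111111111
tick 2: 11.........1
tick 3: .11.......11
tick 4: 1111.....111
tick 5: ...11...11..
tick 6: ..1111.1111.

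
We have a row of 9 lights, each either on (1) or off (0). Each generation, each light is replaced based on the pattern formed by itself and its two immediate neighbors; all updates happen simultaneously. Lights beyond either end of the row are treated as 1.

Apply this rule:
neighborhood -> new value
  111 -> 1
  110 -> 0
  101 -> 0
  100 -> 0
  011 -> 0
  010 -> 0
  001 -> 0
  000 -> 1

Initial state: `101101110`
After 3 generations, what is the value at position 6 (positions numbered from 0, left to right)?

000000100
011110000
001100110
position 6 holds 1

1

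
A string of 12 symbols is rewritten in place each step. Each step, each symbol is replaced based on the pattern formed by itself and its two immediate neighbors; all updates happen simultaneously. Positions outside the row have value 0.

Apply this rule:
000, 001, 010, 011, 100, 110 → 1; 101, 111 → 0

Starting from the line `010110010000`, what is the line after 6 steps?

step 1: 110111111111
step 2: 110100000001
step 3: 110111111111  (repeats step 1; period 2)
step 6: 110100000001

110100000001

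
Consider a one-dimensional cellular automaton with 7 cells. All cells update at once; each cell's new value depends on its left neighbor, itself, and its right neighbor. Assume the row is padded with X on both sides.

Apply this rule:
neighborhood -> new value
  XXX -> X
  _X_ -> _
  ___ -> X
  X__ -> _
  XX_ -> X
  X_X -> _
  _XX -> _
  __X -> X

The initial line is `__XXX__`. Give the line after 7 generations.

_X_XX_X
____X__
_XXX__X
__XX_X_
_X_X___
_____XX
_XXXX_X

_XXXX_X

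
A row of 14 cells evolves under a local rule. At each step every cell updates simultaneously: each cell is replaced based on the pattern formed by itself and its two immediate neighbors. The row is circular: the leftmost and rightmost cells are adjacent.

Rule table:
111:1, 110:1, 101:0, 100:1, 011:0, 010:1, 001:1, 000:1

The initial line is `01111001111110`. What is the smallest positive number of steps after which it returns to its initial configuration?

10111110111111
10011110011111
11101111101111
11100111100111
11111011111011
11111001111001
11111110111110
01111110011110
10111111101111
10011111100111
11101111111011
11100111111001
11111011111110
01111001111110

14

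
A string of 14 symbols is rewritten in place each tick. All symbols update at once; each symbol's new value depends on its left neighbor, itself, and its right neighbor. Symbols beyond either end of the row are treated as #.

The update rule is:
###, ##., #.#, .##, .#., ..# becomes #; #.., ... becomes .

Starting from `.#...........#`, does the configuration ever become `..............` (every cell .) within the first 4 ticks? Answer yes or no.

##..........##
##.........###
##........####
##.......#####
tick 4 is ##.......#####, still not uniform .

no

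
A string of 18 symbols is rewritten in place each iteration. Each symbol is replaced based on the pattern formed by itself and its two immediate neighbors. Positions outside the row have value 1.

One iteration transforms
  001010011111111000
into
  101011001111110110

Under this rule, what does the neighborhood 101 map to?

At position 3 the neighborhood is 101; the next row has 0 there.

0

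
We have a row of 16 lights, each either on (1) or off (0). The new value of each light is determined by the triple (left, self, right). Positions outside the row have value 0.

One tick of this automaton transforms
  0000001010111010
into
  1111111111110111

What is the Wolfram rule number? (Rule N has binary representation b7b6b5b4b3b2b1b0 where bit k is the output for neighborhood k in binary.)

191

position 11: 111 → 1  (bit 7 = 1)
position 12: 110 → 0  (bit 6 = 0)
position 7: 101 → 1  (bit 5 = 1)
position 15: 100 → 1  (bit 4 = 1)
position 10: 011 → 1  (bit 3 = 1)
position 6: 010 → 1  (bit 2 = 1)
position 5: 001 → 1  (bit 1 = 1)
position 0: 000 → 1  (bit 0 = 1)
bits b7..b0 = 10111111 = 191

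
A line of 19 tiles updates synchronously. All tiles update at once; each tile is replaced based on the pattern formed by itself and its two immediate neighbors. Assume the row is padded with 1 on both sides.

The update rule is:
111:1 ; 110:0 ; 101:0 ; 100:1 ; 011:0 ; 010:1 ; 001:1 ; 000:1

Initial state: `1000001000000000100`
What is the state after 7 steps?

1111110111111111111

0111111111111111111
0011111111111111111
1101111111111111111
1000111111111111111
0111011111111111111
0010001111111111111
1111110111111111111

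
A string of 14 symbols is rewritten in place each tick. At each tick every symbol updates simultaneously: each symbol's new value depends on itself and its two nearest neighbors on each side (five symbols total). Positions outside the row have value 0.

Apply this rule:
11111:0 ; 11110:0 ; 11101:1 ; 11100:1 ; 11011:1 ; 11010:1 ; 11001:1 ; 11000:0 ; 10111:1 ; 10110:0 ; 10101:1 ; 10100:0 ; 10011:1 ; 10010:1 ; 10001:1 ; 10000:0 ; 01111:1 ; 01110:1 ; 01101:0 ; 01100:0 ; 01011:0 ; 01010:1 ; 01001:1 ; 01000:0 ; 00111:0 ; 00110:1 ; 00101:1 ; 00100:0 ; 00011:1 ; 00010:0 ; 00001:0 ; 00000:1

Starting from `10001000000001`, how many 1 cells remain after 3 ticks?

tick 1: 00100001111000
tick 2: 00000010101001
tick 3: 11110011110110
count of 1: 10

10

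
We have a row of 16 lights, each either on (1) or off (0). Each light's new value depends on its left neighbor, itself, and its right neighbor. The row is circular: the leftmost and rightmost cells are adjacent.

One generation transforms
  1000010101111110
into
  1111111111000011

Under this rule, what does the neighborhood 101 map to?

1

At position 6 the neighborhood is 101; the next row has 1 there.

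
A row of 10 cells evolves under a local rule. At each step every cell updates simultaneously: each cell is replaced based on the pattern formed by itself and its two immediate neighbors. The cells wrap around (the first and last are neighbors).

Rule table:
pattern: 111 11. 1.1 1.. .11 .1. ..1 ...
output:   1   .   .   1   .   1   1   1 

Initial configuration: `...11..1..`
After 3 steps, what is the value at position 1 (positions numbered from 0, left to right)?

111..11111
11.11.1111
1......111
position 1 holds .

.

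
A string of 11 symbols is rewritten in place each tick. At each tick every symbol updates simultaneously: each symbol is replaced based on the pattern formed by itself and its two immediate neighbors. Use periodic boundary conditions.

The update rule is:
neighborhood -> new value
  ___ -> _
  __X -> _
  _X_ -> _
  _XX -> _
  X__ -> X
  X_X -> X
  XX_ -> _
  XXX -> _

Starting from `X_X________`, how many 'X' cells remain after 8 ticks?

_X_X_______
__X_X______
___X_X_____
____X_X____
_____X_X___
______X_X__
_______X_X_
________X_X
count of X: 2

2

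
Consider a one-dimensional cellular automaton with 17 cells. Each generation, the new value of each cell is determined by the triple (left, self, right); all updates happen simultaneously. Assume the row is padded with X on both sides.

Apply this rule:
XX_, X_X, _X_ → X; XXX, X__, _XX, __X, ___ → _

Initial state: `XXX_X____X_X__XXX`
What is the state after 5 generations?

____X______X_____

__XXX____XXX_____
____X______X_____
____X______X_____  (fixed point — unchanged through generation 5)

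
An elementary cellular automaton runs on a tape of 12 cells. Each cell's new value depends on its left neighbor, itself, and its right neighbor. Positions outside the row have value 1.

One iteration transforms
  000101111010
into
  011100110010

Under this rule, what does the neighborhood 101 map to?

0

At position 4 the neighborhood is 101; the next row has 0 there.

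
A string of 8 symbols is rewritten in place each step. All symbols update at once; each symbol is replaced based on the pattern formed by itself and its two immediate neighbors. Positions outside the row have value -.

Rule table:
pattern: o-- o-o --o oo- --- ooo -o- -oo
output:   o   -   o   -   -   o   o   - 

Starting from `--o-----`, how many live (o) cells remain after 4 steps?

-ooo----
o-o-o---
o-o-oo--
o-o---o-
count of o: 3

3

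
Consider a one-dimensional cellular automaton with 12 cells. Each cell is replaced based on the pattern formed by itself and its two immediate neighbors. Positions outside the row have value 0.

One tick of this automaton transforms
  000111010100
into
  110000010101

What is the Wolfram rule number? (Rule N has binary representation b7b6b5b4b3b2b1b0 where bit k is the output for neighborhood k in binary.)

5

position 4: 111 → 0  (bit 7 = 0)
position 5: 110 → 0  (bit 6 = 0)
position 6: 101 → 0  (bit 5 = 0)
position 10: 100 → 0  (bit 4 = 0)
position 3: 011 → 0  (bit 3 = 0)
position 7: 010 → 1  (bit 2 = 1)
position 2: 001 → 0  (bit 1 = 0)
position 0: 000 → 1  (bit 0 = 1)
bits b7..b0 = 00000101 = 5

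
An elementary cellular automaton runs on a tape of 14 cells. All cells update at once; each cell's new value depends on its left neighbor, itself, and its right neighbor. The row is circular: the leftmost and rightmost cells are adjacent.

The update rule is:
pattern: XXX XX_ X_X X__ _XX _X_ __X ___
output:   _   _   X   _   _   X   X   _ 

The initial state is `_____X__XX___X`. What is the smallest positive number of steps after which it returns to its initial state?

____XX_X____XX
___X__XX___X__
__XX_X____XX__
_X__XX___X____
XX_X____XX____
__XX___X_____X
_X____XX____XX
XX___X_____X__
____XX____XX_X
___X_____X__XX
__XX____XX_X__
_X_____X__XX__
XX____XX_X____
_____X__XX___X

14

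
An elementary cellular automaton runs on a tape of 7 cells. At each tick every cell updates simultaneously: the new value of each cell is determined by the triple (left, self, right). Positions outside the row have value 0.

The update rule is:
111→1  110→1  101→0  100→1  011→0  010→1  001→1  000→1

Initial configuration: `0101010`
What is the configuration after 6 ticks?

0111001

1101011
0101001
1101111
0100111
1111011
0111001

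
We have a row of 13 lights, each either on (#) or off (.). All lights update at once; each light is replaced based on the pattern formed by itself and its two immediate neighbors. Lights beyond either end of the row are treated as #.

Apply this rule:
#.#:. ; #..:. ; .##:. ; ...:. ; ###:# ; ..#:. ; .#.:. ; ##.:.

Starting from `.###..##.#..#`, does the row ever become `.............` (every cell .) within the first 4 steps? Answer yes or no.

yes

..#..........
.............
all cells are . at step 2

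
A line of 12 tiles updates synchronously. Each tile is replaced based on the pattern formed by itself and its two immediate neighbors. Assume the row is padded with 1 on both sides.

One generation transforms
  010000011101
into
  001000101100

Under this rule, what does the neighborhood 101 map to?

0

At position 0 the neighborhood is 101; the next row has 0 there.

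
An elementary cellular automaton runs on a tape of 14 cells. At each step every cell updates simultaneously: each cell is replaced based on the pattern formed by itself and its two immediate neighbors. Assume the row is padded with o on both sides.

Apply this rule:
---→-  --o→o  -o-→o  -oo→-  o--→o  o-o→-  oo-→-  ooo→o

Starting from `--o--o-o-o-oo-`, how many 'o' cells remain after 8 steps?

7

oooooo-o-o----
ooooo--o-oo--o
oooo-ooo---oo-
ooo---o-o-o---
oo-o-oo-o-oo-o
o--o----o-----
-oooo--ooo---o
--oo-oo-o-o-o-
count of o: 7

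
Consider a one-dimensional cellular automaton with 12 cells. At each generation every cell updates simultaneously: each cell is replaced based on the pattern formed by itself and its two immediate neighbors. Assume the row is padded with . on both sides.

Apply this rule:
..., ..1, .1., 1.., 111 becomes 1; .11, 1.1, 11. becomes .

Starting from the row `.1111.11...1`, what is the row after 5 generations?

generation 1: 1.11....1111
generation 2: 1...1111.11.
generation 3: 1111.11....1
generation 4: .11....11111
generation 5: 1..1111.111.

1..1111.111.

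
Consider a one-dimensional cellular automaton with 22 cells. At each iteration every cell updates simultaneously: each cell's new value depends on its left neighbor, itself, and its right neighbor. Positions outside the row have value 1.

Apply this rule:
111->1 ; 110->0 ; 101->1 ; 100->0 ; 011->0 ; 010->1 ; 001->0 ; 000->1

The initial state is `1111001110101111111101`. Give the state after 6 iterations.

1110000101110111111010
1100110110101011110111
1000001001111101101011
0011101000111010011101
0001011010010110001010
0101100110011000101111

0101100110011000101111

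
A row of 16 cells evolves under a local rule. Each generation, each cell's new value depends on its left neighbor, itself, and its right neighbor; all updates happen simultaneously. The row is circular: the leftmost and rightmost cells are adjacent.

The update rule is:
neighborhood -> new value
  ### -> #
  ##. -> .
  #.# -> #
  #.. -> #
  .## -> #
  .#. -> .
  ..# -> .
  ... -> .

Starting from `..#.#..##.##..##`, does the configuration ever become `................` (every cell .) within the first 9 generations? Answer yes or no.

#..#.#.#.##.#.#.
.#..#.#.##.#.#.#
#.#..#.##.#.#.#.
.#.#..##.#.#.#.#
#.#.#.#.#.#.#.#.
.#.#.#.#.#.#.#.#
#.#.#.#.#.#.#.#.  (repeats generation 5; period 2)
generation 9: #.#.#.#.#.#.#.#.
generation 9 is #.#.#.#.#.#.#.#., still not uniform .

no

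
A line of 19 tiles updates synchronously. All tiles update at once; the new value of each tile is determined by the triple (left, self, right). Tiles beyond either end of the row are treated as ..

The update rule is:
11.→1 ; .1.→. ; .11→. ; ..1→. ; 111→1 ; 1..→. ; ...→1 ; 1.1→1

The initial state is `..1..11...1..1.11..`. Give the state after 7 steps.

1.....1.1.....1.1.1
..111..1..111..1.1.
1..11......11...1..
....1.1111..1.1...1
111..1.111...1..1..
.11...1.11.1......1
..1.1..1.11..1111..

..1.1..1.11..1111..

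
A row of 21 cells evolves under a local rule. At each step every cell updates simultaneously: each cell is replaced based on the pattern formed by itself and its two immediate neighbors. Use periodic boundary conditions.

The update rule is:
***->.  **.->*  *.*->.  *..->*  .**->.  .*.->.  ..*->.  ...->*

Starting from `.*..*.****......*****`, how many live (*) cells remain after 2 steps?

step 1: ..*......******.....*
step 2: *..*****......*****..
count of *: 11

11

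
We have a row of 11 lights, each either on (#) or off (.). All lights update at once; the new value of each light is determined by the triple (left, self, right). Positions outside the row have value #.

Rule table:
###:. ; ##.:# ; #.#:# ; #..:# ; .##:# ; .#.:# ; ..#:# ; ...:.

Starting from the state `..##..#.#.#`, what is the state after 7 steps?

step 1: ###########
step 2: ...........
step 3: #.........#
step 4: ##.......##
step 5: .##.....##.
step 6: ####...####
step 7: ...##.##...

...##.##...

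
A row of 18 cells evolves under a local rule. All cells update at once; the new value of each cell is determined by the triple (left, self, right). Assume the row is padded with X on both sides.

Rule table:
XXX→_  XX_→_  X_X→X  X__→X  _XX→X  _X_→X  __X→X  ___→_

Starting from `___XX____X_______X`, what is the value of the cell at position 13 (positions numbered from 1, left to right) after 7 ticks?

_

X_XX_X__XXX_____XX
_XX_XXXXX__X___XX_
XX_XX____XXXX_XX_X
__XX_X__XX___XX_XX
XXX_XXXXX_X_XX_XX_
___XX____XXXX_XX_X
X_XX_X__XX___XX_XX
position 13 holds _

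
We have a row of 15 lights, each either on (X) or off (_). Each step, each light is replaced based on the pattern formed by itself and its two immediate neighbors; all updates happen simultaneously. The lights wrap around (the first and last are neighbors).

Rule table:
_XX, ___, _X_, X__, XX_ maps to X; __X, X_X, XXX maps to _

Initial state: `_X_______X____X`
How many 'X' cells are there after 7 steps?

step 1: _XXXXXXX_XXXX_X
step 2: _X_____X_X__X_X
step 3: _XXXXX_X_XX_X_X
step 4: _X___X_X_XX_X_X
step 5: _XXX_X_X_XX_X_X
step 6: _X_X_X_X_XX_X_X
step 7: _X_X_X_X_XX_X_X
count of X: 8

8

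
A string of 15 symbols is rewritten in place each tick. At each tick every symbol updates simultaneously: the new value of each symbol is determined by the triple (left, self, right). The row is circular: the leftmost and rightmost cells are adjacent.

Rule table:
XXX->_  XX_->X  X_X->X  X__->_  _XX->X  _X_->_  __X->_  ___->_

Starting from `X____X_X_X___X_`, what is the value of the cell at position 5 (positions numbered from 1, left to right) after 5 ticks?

_

______X_X_____X
_______X_______
_______________
_______________  (fixed point — unchanged through tick 5)
position 5 holds _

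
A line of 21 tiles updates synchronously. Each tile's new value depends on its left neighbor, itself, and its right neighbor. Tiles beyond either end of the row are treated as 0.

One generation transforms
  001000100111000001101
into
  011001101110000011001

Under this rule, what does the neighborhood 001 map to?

1

At position 1 the neighborhood is 001; the next row has 1 there.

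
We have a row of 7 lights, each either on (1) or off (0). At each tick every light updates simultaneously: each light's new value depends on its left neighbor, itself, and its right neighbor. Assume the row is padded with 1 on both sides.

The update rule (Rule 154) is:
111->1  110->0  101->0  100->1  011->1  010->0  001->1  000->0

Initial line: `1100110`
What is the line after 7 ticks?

1011100
0011011
1110011
1101111
1001111
0111111
0111111

0111111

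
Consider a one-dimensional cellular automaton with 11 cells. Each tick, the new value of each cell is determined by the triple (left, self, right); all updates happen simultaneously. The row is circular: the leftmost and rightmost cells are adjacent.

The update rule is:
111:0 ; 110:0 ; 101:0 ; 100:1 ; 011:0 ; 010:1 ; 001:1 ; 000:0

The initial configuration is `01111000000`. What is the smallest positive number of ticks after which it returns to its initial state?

5

tick 1: 10000100000
tick 2: 11001110001
tick 3: 00110001010
tick 4: 01001011011
tick 5: 01111000000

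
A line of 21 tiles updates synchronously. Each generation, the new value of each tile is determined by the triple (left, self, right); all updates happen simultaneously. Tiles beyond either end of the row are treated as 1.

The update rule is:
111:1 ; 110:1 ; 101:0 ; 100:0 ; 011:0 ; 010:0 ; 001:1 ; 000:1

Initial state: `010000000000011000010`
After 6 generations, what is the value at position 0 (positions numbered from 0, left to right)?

0

generation 1: 000111111111101011100
generation 2: 011011111111100001101
generation 3: 001001111111101110100
generation 4: 010010111111100110001
generation 5: 000100011111101010110
generation 6: 011001101111100000010
position 0 holds 0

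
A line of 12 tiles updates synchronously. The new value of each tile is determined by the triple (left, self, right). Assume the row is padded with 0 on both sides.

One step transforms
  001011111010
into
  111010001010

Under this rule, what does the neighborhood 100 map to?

0

At position 11 the neighborhood is 100; the next row has 0 there.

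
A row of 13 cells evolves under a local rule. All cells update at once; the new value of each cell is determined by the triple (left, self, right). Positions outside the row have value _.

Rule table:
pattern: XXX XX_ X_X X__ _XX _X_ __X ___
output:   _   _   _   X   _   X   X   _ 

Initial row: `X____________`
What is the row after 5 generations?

generation 1: XX___________
generation 2: __X__________
generation 3: _XXX_________
generation 4: X___X________
generation 5: XX_XXX_______

XX_XXX_______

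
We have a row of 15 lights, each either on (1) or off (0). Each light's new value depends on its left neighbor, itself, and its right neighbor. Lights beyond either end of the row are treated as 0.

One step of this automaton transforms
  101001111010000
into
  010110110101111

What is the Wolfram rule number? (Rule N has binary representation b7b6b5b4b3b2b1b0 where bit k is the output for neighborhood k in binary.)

179

position 6: 111 → 1  (bit 7 = 1)
position 8: 110 → 0  (bit 6 = 0)
position 1: 101 → 1  (bit 5 = 1)
position 3: 100 → 1  (bit 4 = 1)
position 5: 011 → 0  (bit 3 = 0)
position 0: 010 → 0  (bit 2 = 0)
position 4: 001 → 1  (bit 1 = 1)
position 12: 000 → 1  (bit 0 = 1)
bits b7..b0 = 10110011 = 179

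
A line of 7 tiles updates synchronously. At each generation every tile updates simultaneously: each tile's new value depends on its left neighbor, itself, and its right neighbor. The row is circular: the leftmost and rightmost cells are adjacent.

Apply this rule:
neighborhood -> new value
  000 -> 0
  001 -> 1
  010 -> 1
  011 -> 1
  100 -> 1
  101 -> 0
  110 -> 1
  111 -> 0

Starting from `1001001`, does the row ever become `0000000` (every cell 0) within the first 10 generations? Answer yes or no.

1111111
0000000
all cells are 0 at generation 2

yes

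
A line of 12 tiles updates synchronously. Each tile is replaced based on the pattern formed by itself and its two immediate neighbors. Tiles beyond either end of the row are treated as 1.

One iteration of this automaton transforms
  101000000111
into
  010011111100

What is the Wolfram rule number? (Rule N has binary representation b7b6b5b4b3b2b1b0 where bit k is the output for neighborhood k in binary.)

43

position 10: 111 → 0  (bit 7 = 0)
position 0: 110 → 0  (bit 6 = 0)
position 1: 101 → 1  (bit 5 = 1)
position 3: 100 → 0  (bit 4 = 0)
position 9: 011 → 1  (bit 3 = 1)
position 2: 010 → 0  (bit 2 = 0)
position 8: 001 → 1  (bit 1 = 1)
position 4: 000 → 1  (bit 0 = 1)
bits b7..b0 = 00101011 = 43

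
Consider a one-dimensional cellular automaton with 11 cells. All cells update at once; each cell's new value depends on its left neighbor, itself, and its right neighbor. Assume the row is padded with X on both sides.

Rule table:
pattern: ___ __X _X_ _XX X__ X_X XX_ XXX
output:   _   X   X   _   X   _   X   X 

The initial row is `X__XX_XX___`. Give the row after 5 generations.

XXXXX_XXX_X

XXX_X__XX_X
XXX_XXX_X__
XXX__XX_XXX
XXXXX_X__XX
XXXXX_XXX_X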